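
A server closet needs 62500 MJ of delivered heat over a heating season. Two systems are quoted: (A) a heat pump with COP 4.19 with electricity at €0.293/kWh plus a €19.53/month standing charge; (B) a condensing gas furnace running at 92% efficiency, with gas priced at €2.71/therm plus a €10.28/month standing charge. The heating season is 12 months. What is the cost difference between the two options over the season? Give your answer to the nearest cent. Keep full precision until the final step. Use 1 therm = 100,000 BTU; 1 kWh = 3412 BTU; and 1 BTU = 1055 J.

Heat load = 62500 MJ = 62,500,000,000 J / 1055 = 59,241,706 BTU
Gas: input = 59,241,706 / 0.92 = 64,393,159 BTU = 643.9 therm → 643.9 × €2.71 = €1,745.05; + 12 × €10.28 standing = €1,868.41
Heat pump: 59,241,706 BTU / 3412 = 17,360 kWh heat; / 4.19 = 4,144 kWh in → × €0.293 = €1,214.15; + 12 × €19.53 standing = €1,448.51
Difference = |€1,868.41 − €1,448.51| = €419.91

€419.91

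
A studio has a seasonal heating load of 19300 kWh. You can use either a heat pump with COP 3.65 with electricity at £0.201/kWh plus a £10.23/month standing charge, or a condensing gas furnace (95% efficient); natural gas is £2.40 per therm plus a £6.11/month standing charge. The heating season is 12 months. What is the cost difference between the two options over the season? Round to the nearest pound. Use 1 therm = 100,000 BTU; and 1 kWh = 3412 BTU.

£551

Heat load = 19300 kWh × 3412 = 65,851,600 BTU
Gas: input = 65,851,600 / 0.950 = 69,317,474 BTU = 693.2 therm → 693.2 × £2.40 = £1,663.62; + 12 × £6.11 standing = £1,736.94
Heat pump: 65,851,600 BTU / 3412 = 19,300 kWh heat; / 3.65 = 5,288 kWh in → × £0.201 = £1,062.82; + 12 × £10.23 standing = £1,185.58
Difference = |£1,736.94 − £1,185.58| = £551.36 ≈ £551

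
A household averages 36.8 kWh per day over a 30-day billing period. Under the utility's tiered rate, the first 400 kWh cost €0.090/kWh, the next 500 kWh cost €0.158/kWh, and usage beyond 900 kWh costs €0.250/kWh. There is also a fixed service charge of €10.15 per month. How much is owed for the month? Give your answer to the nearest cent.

Usage = 36.8 kWh/day × 30 days = 1104 kWh
First 400 kWh × €0.090 = €36.00
Next 500 kWh × €0.158 = €79.00
Remaining 204 kWh × €0.250 = €51.00
Energy charge = €166.00; + service €10.15 = €176.15

€176.15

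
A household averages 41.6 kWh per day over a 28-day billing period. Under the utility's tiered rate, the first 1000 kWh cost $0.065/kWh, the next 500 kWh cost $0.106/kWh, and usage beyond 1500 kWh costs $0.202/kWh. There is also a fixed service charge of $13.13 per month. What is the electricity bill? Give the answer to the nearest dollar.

Usage = 41.6 kWh/day × 28 days = 1164.8 kWh
First 1000 kWh × $0.065 = $65.00
Next 164.8 kWh × $0.106 = $17.47
Remaining tier: 0 kWh (not reached)
Energy charge = $82.47; + service $13.13 = $95.60 ≈ $96

$96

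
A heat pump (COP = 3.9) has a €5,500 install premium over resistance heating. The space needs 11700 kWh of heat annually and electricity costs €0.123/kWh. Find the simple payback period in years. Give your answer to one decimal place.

5.1 years

Resistance: 11700 kWh × €0.123 = €1,439.10/yr
Heat pump: 11700 / 3.9 = 3000 kWh in → × €0.123 = €369.00/yr
Annual savings = €1,070.10
Payback = €5,500 / €1,070.10 = 5.14 years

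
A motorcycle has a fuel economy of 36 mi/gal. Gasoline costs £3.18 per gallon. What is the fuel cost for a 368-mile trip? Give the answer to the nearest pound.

Fuel = 368 mi / 36 mpg = 10.22 gal
Cost = 10.22 gal × £3.18/gal = £32.51 ≈ £33

£33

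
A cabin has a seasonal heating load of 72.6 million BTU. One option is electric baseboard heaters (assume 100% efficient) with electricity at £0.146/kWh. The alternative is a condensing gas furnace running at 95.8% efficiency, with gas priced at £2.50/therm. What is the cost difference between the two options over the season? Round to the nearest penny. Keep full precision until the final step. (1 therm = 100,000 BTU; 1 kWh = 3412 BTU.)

£1211.99

Heat load = 72.6 × 10⁶ BTU = 72,600,000 BTU
Gas: input = 72,600,000 / 0.958 = 75,782,881 BTU = 757.8 therm → 757.8 × £2.50 = £1,894.57
Electric: 72,600,000 BTU / 3412 = 21,280 kWh → × £0.146 = £3,106.57
Difference = |£1,894.57 − £3,106.57| = £1,211.99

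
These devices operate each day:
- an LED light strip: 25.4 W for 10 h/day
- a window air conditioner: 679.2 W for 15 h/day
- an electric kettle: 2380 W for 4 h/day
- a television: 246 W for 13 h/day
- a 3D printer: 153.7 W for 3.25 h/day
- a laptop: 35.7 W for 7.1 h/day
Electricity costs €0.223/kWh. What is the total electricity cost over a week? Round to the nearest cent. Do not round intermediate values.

€37.33

LED light strip: 25.4 W × 10 h × 7 d = 1,778 Wh = 1.778 kWh
window air conditioner: 679.2 W × 15 h × 7 d = 71,316 Wh = 71.32 kWh
electric kettle: 2380 W × 4 h × 7 d = 66,640 Wh = 66.64 kWh
television: 246 W × 13 h × 7 d = 22,386 Wh = 22.39 kWh
3D printer: 153.7 W × 3.25 h × 7 d = 3,497 Wh = 3.497 kWh
laptop: 35.7 W × 7.1 h × 7 d = 1,774 Wh = 1.774 kWh
Total energy = 1.778 + 71.32 + 66.64 + 22.39 + 3.497 + 1.774 = 167.4 kWh
Cost = 167.4 kWh × €0.223 = €37.33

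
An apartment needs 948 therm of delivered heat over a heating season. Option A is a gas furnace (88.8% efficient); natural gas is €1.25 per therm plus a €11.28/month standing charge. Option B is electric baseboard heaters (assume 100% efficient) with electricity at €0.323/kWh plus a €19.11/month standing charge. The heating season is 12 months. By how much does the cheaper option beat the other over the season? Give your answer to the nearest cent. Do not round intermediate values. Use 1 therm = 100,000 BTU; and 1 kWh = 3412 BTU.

€7733.83

Heat load = 948 therm × 100,000 = 94,800,000 BTU
Gas: input = 94,800,000 / 0.888 = 106,756,757 BTU = 1,068 therm → 1,068 × €1.25 = €1,334.46; + 12 × €11.28 standing = €1,469.82
Electric: 94,800,000 BTU / 3412 = 27,780 kWh → × €0.323 = €8,974.33; + 12 × €19.11 standing = €9,203.65
Difference = |€1,469.82 − €9,203.65| = €7,733.83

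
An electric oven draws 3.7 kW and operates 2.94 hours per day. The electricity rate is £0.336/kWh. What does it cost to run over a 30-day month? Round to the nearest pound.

£110

Energy = 3700 W × 2.94 h/day × 30 days = 326,340 Wh = 326.3 kWh
Cost = 326.3 kWh × £0.336/kWh = £109.65 ≈ £110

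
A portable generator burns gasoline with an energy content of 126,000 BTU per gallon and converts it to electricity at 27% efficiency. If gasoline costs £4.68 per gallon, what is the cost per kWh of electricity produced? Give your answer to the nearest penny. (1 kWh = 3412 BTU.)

£0.47

Electrical output per gallon = 126,000 BTU × 0.27 / 3412 BTU/kWh = 9.971 kWh
Cost per kWh = £4.68 / 9.971 kWh = £0.469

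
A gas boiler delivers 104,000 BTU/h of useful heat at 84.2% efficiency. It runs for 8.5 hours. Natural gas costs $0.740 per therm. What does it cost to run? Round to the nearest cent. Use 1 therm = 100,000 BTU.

$7.77

Heat delivered = 104,000 BTU/h × 8.5 h = 884,000 BTU
Gas input = 884,000 / 0.842 = 1,049,881 BTU
= 1,049,881 / 100,000 = 10.5 therm
Cost = 10.5 × $0.740/therm = $7.77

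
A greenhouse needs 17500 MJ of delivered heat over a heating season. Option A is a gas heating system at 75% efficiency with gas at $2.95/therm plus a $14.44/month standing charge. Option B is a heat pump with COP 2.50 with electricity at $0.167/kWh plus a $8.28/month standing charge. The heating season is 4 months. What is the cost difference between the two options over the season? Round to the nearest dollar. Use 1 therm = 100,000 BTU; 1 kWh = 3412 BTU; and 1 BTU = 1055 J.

Heat load = 17500 MJ = 17,500,000,000 J / 1055 = 16,587,678 BTU
Gas: input = 16,587,678 / 0.75 = 22,116,904 BTU = 221.2 therm → 221.2 × $2.95 = $652.45; + 4 × $14.44 standing = $710.21
Heat pump: 16,587,678 BTU / 3412 = 4,862 kWh heat; / 2.50 = 1,945 kWh in → × $0.167 = $324.75; + 4 × $8.28 standing = $357.87
Difference = |$710.21 − $357.87| = $352.34 ≈ $352

$352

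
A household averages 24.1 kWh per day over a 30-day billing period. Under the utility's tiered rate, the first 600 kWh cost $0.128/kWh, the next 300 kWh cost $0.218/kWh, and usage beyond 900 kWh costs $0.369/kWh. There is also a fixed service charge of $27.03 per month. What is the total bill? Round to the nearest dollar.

Usage = 24.1 kWh/day × 30 days = 723 kWh
First 600 kWh × $0.128 = $76.80
Next 123 kWh × $0.218 = $26.81
Remaining tier: 0 kWh (not reached)
Energy charge = $103.61; + service $27.03 = $130.64 ≈ $131

$131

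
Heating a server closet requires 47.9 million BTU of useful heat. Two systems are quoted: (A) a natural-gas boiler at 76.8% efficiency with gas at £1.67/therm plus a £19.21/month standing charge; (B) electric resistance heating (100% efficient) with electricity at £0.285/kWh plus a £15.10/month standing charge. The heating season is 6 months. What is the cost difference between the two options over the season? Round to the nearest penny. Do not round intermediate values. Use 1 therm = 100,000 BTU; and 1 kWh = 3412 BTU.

Heat load = 47.9 × 10⁶ BTU = 47,900,000 BTU
Gas: input = 47,900,000 / 0.768 = 62,369,792 BTU = 623.7 therm → 623.7 × £1.67 = £1,041.58; + 6 × £19.21 standing = £1,156.84
Electric: 47,900,000 BTU / 3412 = 14,040 kWh → × £0.285 = £4,001.03; + 6 × £15.10 standing = £4,091.63
Difference = |£1,156.84 − £4,091.63| = £2,934.79

£2934.79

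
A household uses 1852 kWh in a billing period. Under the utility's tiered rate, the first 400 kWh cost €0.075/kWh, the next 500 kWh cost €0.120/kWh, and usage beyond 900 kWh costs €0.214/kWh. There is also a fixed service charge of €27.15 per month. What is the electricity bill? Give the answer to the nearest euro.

First 400 kWh × €0.075 = €30.00
Next 500 kWh × €0.120 = €60.00
Remaining 952 kWh × €0.214 = €203.73
Energy charge = €293.73; + service €27.15 = €320.88 ≈ €321

€321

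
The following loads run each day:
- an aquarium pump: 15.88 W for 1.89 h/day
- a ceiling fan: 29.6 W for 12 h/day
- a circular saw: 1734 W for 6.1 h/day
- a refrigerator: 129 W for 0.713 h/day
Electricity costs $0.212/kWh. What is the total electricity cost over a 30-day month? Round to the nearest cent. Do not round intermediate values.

$70.31

aquarium pump: 15.88 W × 1.89 h × 30 d = 900 Wh = 0.9004 kWh
ceiling fan: 29.6 W × 12 h × 30 d = 10,656 Wh = 10.66 kWh
circular saw: 1734 W × 6.1 h × 30 d = 317,322 Wh = 317.3 kWh
refrigerator: 129 W × 0.713 h × 30 d = 2,759 Wh = 2.759 kWh
Total energy = 0.9004 + 10.66 + 317.3 + 2.759 = 331.6 kWh
Cost = 331.6 kWh × $0.212 = $70.31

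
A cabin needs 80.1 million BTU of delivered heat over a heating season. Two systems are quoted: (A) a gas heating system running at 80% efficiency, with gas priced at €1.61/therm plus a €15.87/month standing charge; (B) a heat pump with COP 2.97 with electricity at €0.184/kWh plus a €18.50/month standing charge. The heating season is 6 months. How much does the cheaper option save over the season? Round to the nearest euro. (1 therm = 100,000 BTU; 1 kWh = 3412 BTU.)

€142

Heat load = 80.1 × 10⁶ BTU = 80,100,000 BTU
Gas: input = 80,100,000 / 0.80 = 100,125,000 BTU = 1,001 therm → 1,001 × €1.61 = €1,612.01; + 6 × €15.87 standing = €1,707.23
Heat pump: 80,100,000 BTU / 3412 = 23,480 kWh heat; / 2.97 = 7,904 kWh in → × €0.184 = €1,454.40; + 6 × €18.50 standing = €1,565.40
Difference = |€1,707.23 − €1,565.40| = €141.83 ≈ €142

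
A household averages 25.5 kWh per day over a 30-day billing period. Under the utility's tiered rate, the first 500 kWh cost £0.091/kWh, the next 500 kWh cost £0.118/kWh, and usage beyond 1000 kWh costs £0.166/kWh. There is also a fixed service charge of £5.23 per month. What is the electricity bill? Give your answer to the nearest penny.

Usage = 25.5 kWh/day × 30 days = 765 kWh
First 500 kWh × £0.091 = £45.50
Next 265 kWh × £0.118 = £31.27
Remaining tier: 0 kWh (not reached)
Energy charge = £76.77; + service £5.23 = £82.00

£82.00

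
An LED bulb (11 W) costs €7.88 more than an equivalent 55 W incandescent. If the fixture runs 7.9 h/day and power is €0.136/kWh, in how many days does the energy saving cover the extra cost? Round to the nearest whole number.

Power saved = 55 − 11 = 44 W
Daily energy saved = 44 W × 7.9 h = 347.6 Wh = 0.3476 kWh
Daily savings = 0.3476 × €0.136 = €0.0473
Payback = €7.88 / €0.0473 per day = 166.7 days

167 days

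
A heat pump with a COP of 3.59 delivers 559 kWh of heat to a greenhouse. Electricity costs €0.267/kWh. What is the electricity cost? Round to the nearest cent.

€41.57

Electrical input = 559 kWh / 3.59 = 155.7 kWh
Cost = 155.7 × €0.267/kWh = €41.57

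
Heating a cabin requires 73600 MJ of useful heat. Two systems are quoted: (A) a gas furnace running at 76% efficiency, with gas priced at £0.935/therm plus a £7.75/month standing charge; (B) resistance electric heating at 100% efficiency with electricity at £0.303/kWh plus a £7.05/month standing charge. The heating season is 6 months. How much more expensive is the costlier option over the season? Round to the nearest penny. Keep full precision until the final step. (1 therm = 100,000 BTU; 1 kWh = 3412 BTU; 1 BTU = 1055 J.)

£5332.78

Heat load = 73600 MJ = 73,600,000,000 J / 1055 = 69,763,033 BTU
Gas: input = 69,763,033 / 0.76 = 91,793,465 BTU = 917.9 therm → 917.9 × £0.935 = £858.27; + 6 × £7.75 standing = £904.77
Electric: 69,763,033 BTU / 3412 = 20,450 kWh → × £0.303 = £6,195.25; + 6 × £7.05 standing = £6,237.55
Difference = |£904.77 − £6,237.55| = £5,332.78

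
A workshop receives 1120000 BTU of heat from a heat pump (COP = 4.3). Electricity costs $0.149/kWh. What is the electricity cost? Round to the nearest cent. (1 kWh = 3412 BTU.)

Heat delivered = 1,120,000 BTU / 3412 = 328.3 kWh
Electrical input = 328.3 kWh / 4.3 = 76.34 kWh
Cost = 76.34 × $0.149/kWh = $11.37

$11.37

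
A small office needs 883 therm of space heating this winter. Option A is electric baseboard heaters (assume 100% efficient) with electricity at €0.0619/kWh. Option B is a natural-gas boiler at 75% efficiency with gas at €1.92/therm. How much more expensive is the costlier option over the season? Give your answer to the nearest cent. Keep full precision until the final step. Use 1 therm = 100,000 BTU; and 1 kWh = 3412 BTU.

Heat load = 883 therm × 100,000 = 88,300,000 BTU
Gas: input = 88,300,000 / 0.75 = 117,733,333 BTU = 1,177 therm → 1,177 × €1.92 = €2,260.48
Electric: 88,300,000 BTU / 3412 = 25,880 kWh → × €0.0619 = €1,601.93
Difference = |€2,260.48 − €1,601.93| = €658.55

€658.55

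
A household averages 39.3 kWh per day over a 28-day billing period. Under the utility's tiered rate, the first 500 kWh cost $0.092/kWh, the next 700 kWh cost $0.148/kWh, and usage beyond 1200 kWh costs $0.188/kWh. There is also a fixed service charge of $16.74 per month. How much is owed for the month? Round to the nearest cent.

Usage = 39.3 kWh/day × 28 days = 1100.4 kWh
First 500 kWh × $0.092 = $46.00
Next 600.4 kWh × $0.148 = $88.86
Remaining tier: 0 kWh (not reached)
Energy charge = $134.86; + service $16.74 = $151.60

$151.60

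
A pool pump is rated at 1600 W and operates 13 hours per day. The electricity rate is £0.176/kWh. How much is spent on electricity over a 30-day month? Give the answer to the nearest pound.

Energy = 1600 W × 13 h/day × 30 days = 624,000 Wh = 624 kWh
Cost = 624 kWh × £0.176/kWh = £109.82 ≈ £110

£110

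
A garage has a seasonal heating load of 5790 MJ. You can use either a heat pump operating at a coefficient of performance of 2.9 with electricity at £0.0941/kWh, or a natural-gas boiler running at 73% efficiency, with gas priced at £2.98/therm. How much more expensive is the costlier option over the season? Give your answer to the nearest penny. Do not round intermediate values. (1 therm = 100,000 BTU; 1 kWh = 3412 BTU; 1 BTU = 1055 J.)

£171.84

Heat load = 5790 MJ = 5,790,000,000 J / 1055 = 5,488,152 BTU
Gas: input = 5,488,152 / 0.73 = 7,518,016 BTU = 75.18 therm → 75.18 × £2.98 = £224.04
Heat pump: 5,488,152 BTU / 3412 = 1,608 kWh heat; / 2.9 = 554.7 kWh in → × £0.0941 = £52.19
Difference = |£224.04 − £52.19| = £171.84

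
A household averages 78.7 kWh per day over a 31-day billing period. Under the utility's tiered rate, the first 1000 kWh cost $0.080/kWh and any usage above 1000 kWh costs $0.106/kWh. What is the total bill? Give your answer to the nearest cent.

Usage = 78.7 kWh/day × 31 days = 2439.7 kWh
First 1000 kWh × $0.080 = $80.00
Remaining 1439.7 kWh × $0.106 = $152.61
Total = $232.61

$232.61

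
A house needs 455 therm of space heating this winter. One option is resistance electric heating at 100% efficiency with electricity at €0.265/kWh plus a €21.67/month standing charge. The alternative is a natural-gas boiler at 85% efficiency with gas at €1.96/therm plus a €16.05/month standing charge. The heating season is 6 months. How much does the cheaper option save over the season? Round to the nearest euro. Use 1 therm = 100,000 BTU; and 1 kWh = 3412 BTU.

Heat load = 455 therm × 100,000 = 45,500,000 BTU
Gas: input = 45,500,000 / 0.85 = 53,529,412 BTU = 535.3 therm → 535.3 × €1.96 = €1,049.18; + 6 × €16.05 standing = €1,145.48
Electric: 45,500,000 BTU / 3412 = 13,340 kWh → × €0.265 = €3,533.85; + 6 × €21.67 standing = €3,663.87
Difference = |€1,145.48 − €3,663.87| = €2,518.39 ≈ €2518

€2518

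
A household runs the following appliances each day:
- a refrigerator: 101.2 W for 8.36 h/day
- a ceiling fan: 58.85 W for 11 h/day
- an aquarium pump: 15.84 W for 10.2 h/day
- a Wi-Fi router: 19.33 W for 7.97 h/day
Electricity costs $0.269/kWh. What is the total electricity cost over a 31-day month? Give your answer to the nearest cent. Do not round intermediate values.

$15.09

refrigerator: 101.2 W × 8.36 h × 31 d = 26,227 Wh = 26.23 kWh
ceiling fan: 58.85 W × 11 h × 31 d = 20,068 Wh = 20.07 kWh
aquarium pump: 15.84 W × 10.2 h × 31 d = 5,009 Wh = 5.009 kWh
Wi-Fi router: 19.33 W × 7.97 h × 31 d = 4,776 Wh = 4.776 kWh
Total energy = 26.23 + 20.07 + 5.009 + 4.776 = 56.08 kWh
Cost = 56.08 kWh × $0.269 = $15.09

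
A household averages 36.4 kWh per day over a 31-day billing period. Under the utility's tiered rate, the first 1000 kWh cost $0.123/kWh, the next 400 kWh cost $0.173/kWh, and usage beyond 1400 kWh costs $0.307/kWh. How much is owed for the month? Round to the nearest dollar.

Usage = 36.4 kWh/day × 31 days = 1128.4 kWh
First 1000 kWh × $0.123 = $123.00
Next 128.4 kWh × $0.173 = $22.21
Remaining tier: 0 kWh (not reached)
Total = $145.21 ≈ $145

$145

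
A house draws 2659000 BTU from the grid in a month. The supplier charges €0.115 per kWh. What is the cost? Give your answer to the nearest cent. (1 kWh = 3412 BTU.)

€89.62

2659000 BTU × (0.00029308 kWh/BTU) = 779.3 kWh
Cost = 779.3 kWh × €0.115/kWh = €89.62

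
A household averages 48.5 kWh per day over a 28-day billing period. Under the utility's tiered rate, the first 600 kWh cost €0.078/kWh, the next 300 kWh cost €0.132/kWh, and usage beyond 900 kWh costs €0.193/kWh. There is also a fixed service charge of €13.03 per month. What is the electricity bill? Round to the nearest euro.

€188

Usage = 48.5 kWh/day × 28 days = 1358 kWh
First 600 kWh × €0.078 = €46.80
Next 300 kWh × €0.132 = €39.60
Remaining 458 kWh × €0.193 = €88.39
Energy charge = €174.79; + service €13.03 = €187.82 ≈ €188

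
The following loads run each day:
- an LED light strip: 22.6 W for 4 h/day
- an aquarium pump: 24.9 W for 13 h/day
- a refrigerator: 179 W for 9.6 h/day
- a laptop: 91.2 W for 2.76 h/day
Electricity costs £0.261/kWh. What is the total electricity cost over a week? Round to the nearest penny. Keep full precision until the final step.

£4.36

LED light strip: 22.6 W × 4 h × 7 d = 633 Wh = 0.6328 kWh
aquarium pump: 24.9 W × 13 h × 7 d = 2,266 Wh = 2.266 kWh
refrigerator: 179 W × 9.6 h × 7 d = 12,029 Wh = 12.03 kWh
laptop: 91.2 W × 2.76 h × 7 d = 1,762 Wh = 1.762 kWh
Total energy = 0.6328 + 2.266 + 12.03 + 1.762 = 16.69 kWh
Cost = 16.69 kWh × £0.261 = £4.36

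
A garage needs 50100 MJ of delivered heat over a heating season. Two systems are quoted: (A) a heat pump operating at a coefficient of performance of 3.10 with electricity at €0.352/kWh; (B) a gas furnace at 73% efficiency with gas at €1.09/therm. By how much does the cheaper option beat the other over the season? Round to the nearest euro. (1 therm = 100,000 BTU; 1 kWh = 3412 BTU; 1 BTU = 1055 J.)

€871

Heat load = 50100 MJ = 50,100,000,000 J / 1055 = 47,488,152 BTU
Gas: input = 47,488,152 / 0.73 = 65,052,263 BTU = 650.5 therm → 650.5 × €1.09 = €709.07
Heat pump: 47,488,152 BTU / 3412 = 13,920 kWh heat; / 3.10 = 4,490 kWh in → × €0.352 = €1,580.36
Difference = |€709.07 − €1,580.36| = €871.29 ≈ €871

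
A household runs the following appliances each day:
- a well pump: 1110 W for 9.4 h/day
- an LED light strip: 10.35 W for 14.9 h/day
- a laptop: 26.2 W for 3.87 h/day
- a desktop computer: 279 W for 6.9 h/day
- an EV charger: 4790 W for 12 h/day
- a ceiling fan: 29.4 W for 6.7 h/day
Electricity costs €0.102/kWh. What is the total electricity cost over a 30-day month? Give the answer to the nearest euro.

€215

well pump: 1110 W × 9.4 h × 30 d = 313,020 Wh = 313 kWh
LED light strip: 10.35 W × 14.9 h × 30 d = 4,626 Wh = 4.626 kWh
laptop: 26.2 W × 3.87 h × 30 d = 3,042 Wh = 3.042 kWh
desktop computer: 279 W × 6.9 h × 30 d = 57,753 Wh = 57.75 kWh
EV charger: 4790 W × 12 h × 30 d = 1,724,400 Wh = 1,724 kWh
ceiling fan: 29.4 W × 6.7 h × 30 d = 5,909 Wh = 5.909 kWh
Total energy = 313 + 4.626 + 3.042 + 57.75 + 1,724 + 5.909 = 2,109 kWh
Cost = 2,109 kWh × €0.102 = €215.09 ≈ €215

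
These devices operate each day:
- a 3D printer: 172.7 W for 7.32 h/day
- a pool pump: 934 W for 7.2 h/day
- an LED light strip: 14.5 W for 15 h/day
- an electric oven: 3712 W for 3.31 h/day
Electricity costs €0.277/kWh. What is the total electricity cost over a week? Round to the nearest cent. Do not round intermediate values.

3D printer: 172.7 W × 7.32 h × 7 d = 8,849 Wh = 8.849 kWh
pool pump: 934 W × 7.2 h × 7 d = 47,074 Wh = 47.07 kWh
LED light strip: 14.5 W × 15 h × 7 d = 1,522 Wh = 1.522 kWh
electric oven: 3712 W × 3.31 h × 7 d = 86,007 Wh = 86.01 kWh
Total energy = 8.849 + 47.07 + 1.522 + 86.01 = 143.5 kWh
Cost = 143.5 kWh × €0.277 = €39.74

€39.74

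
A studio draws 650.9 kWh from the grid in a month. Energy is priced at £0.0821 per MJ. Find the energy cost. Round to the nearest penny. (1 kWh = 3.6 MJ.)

£192.38

650.9 kWh × (3.6 MJ/kWh) = 2,343 MJ
Cost = 2,343 MJ × £0.0821/MJ = £192.38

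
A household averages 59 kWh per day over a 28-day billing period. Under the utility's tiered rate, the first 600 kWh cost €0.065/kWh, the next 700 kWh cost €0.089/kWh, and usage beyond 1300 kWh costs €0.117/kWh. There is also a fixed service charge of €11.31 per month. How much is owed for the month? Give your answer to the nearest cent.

Usage = 59 kWh/day × 28 days = 1652 kWh
First 600 kWh × €0.065 = €39.00
Next 700 kWh × €0.089 = €62.30
Remaining 352 kWh × €0.117 = €41.18
Energy charge = €142.48; + service €11.31 = €153.79

€153.79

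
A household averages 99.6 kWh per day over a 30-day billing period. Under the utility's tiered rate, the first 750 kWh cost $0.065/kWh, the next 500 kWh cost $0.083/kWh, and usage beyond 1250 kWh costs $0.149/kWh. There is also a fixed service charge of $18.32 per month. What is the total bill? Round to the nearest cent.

$367.53

Usage = 99.6 kWh/day × 30 days = 2988 kWh
First 750 kWh × $0.065 = $48.75
Next 500 kWh × $0.083 = $41.50
Remaining 1738 kWh × $0.149 = $258.96
Energy charge = $349.21; + service $18.32 = $367.53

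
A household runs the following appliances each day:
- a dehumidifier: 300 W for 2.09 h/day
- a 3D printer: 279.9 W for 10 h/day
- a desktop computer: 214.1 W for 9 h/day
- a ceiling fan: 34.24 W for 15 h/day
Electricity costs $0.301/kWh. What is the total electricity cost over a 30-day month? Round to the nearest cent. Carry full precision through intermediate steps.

$52.97

dehumidifier: 300 W × 2.09 h × 30 d = 18,810 Wh = 18.81 kWh
3D printer: 279.9 W × 10 h × 30 d = 83,970 Wh = 83.97 kWh
desktop computer: 214.1 W × 9 h × 30 d = 57,807 Wh = 57.81 kWh
ceiling fan: 34.24 W × 15 h × 30 d = 15,408 Wh = 15.41 kWh
Total energy = 18.81 + 83.97 + 57.81 + 15.41 = 176 kWh
Cost = 176 kWh × $0.301 = $52.97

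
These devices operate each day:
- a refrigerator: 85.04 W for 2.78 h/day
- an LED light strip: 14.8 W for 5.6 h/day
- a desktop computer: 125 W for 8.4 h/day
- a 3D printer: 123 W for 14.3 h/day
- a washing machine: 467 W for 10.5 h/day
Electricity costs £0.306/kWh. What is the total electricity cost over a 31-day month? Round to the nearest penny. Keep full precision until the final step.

refrigerator: 85.04 W × 2.78 h × 31 d = 7,329 Wh = 7.329 kWh
LED light strip: 14.8 W × 5.6 h × 31 d = 2,569 Wh = 2.569 kWh
desktop computer: 125 W × 8.4 h × 31 d = 32,550 Wh = 32.55 kWh
3D printer: 123 W × 14.3 h × 31 d = 54,526 Wh = 54.53 kWh
washing machine: 467 W × 10.5 h × 31 d = 152,008 Wh = 152 kWh
Total energy = 7.329 + 2.569 + 32.55 + 54.53 + 152 = 249 kWh
Cost = 249 kWh × £0.306 = £76.19

£76.19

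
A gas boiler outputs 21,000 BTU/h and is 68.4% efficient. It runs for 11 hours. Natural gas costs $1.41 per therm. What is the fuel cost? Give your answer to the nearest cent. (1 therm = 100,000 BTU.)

$4.76

Heat delivered = 21,000 BTU/h × 11 h = 231,000 BTU
Gas input = 231,000 / 0.684 = 337,719 BTU
= 337,719 / 100,000 = 3.377 therm
Cost = 3.377 × $1.41/therm = $4.76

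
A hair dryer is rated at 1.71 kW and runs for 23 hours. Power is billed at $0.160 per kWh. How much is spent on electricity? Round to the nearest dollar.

Energy = 1710 W × 23 h = 39,330 Wh = 39.33 kWh
Cost = 39.33 kWh × $0.160/kWh = $6.29 ≈ $6

$6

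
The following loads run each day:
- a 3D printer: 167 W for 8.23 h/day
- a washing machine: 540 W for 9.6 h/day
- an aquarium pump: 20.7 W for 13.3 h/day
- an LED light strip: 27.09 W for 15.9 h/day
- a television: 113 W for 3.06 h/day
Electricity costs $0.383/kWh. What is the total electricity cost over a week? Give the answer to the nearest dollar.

$20

3D printer: 167 W × 8.23 h × 7 d = 9,621 Wh = 9.621 kWh
washing machine: 540 W × 9.6 h × 7 d = 36,288 Wh = 36.29 kWh
aquarium pump: 20.7 W × 13.3 h × 7 d = 1,927 Wh = 1.927 kWh
LED light strip: 27.09 W × 15.9 h × 7 d = 3,015 Wh = 3.015 kWh
television: 113 W × 3.06 h × 7 d = 2,420 Wh = 2.42 kWh
Total energy = 9.621 + 36.29 + 1.927 + 3.015 + 2.42 = 53.27 kWh
Cost = 53.27 kWh × $0.383 = $20.40 ≈ $20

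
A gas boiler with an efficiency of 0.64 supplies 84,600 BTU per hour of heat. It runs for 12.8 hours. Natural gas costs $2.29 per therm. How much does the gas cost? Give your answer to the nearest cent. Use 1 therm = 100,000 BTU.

$38.75

Heat delivered = 84,600 BTU/h × 12.8 h = 1,082,880 BTU
Gas input = 1,082,880 / 0.64 = 1,692,000 BTU
= 1,692,000 / 100,000 = 16.92 therm
Cost = 16.92 × $2.29/therm = $38.75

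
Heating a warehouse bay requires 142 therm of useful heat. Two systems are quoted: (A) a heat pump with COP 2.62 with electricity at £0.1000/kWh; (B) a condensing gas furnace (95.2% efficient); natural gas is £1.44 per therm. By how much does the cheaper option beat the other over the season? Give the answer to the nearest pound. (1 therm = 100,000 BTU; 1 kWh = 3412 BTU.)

Heat load = 142 therm × 100,000 = 14,200,000 BTU
Gas: input = 14,200,000 / 0.952 = 14,915,966 BTU = 149.2 therm → 149.2 × £1.44 = £214.79
Heat pump: 14,200,000 BTU / 3412 = 4,162 kWh heat; / 2.62 = 1,588 kWh in → × £0.1000 = £158.85
Difference = |£214.79 − £158.85| = £55.94 ≈ £56

£56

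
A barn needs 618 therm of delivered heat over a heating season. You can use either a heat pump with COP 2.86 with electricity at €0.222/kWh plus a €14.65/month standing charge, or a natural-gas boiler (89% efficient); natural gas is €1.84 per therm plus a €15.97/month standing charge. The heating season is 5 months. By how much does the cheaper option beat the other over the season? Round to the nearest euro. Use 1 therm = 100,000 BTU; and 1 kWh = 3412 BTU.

€122

Heat load = 618 therm × 100,000 = 61,800,000 BTU
Gas: input = 61,800,000 / 0.89 = 69,438,202 BTU = 694.4 therm → 694.4 × €1.84 = €1,277.66; + 5 × €15.97 standing = €1,357.51
Heat pump: 61,800,000 BTU / 3412 = 18,110 kWh heat; / 2.86 = 6,333 kWh in → × €0.222 = €1,405.94; + 5 × €14.65 standing = €1,479.19
Difference = |€1,357.51 − €1,479.19| = €121.68 ≈ €122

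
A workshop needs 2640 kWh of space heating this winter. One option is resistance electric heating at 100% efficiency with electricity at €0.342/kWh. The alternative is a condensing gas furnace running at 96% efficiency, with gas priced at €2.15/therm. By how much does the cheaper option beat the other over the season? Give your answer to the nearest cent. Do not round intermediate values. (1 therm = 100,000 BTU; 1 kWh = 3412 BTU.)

Heat load = 2640 kWh × 3412 = 9,007,680 BTU
Gas: input = 9,007,680 / 0.96 = 9,383,000 BTU = 93.83 therm → 93.83 × €2.15 = €201.73
Electric: 9,007,680 BTU / 3412 = 2,640 kWh → × €0.342 = €902.88
Difference = |€201.73 − €902.88| = €701.15

€701.15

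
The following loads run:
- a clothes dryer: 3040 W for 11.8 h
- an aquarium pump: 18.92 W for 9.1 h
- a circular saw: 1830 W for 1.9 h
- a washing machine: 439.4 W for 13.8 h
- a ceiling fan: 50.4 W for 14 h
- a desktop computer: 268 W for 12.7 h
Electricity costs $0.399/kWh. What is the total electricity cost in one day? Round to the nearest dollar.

clothes dryer: 3040 W × 11.8 h = 35,872 Wh = 35.87 kWh
aquarium pump: 18.92 W × 9.1 h = 172 Wh = 0.1722 kWh
circular saw: 1830 W × 1.9 h = 3,477 Wh = 3.477 kWh
washing machine: 439.4 W × 13.8 h = 6,064 Wh = 6.064 kWh
ceiling fan: 50.4 W × 14 h = 706 Wh = 0.7056 kWh
desktop computer: 268 W × 12.7 h = 3,404 Wh = 3.404 kWh
Total energy = 35.87 + 0.1722 + 3.477 + 6.064 + 0.7056 + 3.404 = 49.69 kWh
Cost = 49.69 kWh × $0.399 = $19.83 ≈ $20

$20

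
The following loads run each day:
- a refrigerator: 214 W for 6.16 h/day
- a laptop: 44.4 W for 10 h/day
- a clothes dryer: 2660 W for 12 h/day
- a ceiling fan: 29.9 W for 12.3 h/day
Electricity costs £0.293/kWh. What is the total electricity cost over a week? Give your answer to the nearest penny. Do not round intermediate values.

£69.84

refrigerator: 214 W × 6.16 h × 7 d = 9,228 Wh = 9.228 kWh
laptop: 44.4 W × 10 h × 7 d = 3,108 Wh = 3.108 kWh
clothes dryer: 2660 W × 12 h × 7 d = 223,440 Wh = 223.4 kWh
ceiling fan: 29.9 W × 12.3 h × 7 d = 2,574 Wh = 2.574 kWh
Total energy = 9.228 + 3.108 + 223.4 + 2.574 = 238.4 kWh
Cost = 238.4 kWh × £0.293 = £69.84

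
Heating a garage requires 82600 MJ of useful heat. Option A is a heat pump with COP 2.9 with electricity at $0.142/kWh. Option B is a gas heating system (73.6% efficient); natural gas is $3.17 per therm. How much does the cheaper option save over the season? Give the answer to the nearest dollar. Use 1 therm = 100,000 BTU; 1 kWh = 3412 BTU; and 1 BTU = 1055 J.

$2249

Heat load = 82600 MJ = 82,600,000,000 J / 1055 = 78,293,839 BTU
Gas: input = 78,293,839 / 0.736 = 106,377,498 BTU = 1,064 therm → 1,064 × $3.17 = $3,372.17
Heat pump: 78,293,839 BTU / 3412 = 22,950 kWh heat; / 2.9 = 7,913 kWh in → × $0.142 = $1,123.59
Difference = |$3,372.17 − $1,123.59| = $2,248.57 ≈ $2249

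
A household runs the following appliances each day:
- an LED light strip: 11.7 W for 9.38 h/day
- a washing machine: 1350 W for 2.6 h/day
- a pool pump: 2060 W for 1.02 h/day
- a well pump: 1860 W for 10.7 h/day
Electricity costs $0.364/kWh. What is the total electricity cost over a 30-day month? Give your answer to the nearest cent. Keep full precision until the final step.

$279.80

LED light strip: 11.7 W × 9.38 h × 30 d = 3,292 Wh = 3.292 kWh
washing machine: 1350 W × 2.6 h × 30 d = 105,300 Wh = 105.3 kWh
pool pump: 2060 W × 1.02 h × 30 d = 63,036 Wh = 63.04 kWh
well pump: 1860 W × 10.7 h × 30 d = 597,060 Wh = 597.1 kWh
Total energy = 3.292 + 105.3 + 63.04 + 597.1 = 768.7 kWh
Cost = 768.7 kWh × $0.364 = $279.80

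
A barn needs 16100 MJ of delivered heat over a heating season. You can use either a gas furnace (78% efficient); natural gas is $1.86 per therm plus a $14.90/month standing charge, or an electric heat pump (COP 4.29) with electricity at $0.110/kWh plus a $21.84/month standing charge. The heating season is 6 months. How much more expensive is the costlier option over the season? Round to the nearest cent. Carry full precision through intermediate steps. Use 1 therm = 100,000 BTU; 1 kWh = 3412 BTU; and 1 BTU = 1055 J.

$207.58

Heat load = 16100 MJ = 16,100,000,000 J / 1055 = 15,260,664 BTU
Gas: input = 15,260,664 / 0.78 = 19,564,953 BTU = 195.6 therm → 195.6 × $1.86 = $363.91; + 6 × $14.90 standing = $453.31
Heat pump: 15,260,664 BTU / 3412 = 4,473 kWh heat; / 4.29 = 1,043 kWh in → × $0.110 = $114.68; + 6 × $21.84 standing = $245.72
Difference = |$453.31 − $245.72| = $207.58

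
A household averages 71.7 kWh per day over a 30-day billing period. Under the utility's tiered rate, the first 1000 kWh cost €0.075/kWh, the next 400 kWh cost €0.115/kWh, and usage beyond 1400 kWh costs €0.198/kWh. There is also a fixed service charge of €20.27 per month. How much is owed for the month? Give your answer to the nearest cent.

€289.97

Usage = 71.7 kWh/day × 30 days = 2151 kWh
First 1000 kWh × €0.075 = €75.00
Next 400 kWh × €0.115 = €46.00
Remaining 751 kWh × €0.198 = €148.70
Energy charge = €269.70; + service €20.27 = €289.97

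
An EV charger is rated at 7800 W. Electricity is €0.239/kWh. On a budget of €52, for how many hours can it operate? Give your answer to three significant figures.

Energy budget = €52 / €0.239 per kWh = 217.6 kWh = 217,573 Wh
Runtime = 217,573 Wh / 7800 W = 27.89 h

27.9 h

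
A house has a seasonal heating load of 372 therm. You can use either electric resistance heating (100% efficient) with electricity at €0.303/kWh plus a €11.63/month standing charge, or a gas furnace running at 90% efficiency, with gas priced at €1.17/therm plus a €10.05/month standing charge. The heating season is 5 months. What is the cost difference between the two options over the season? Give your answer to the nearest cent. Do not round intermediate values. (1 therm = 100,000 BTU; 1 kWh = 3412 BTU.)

€2827.82

Heat load = 372 therm × 100,000 = 37,200,000 BTU
Gas: input = 37,200,000 / 0.90 = 41,333,333 BTU = 413.3 therm → 413.3 × €1.17 = €483.60; + 5 × €10.05 standing = €533.85
Electric: 37,200,000 BTU / 3412 = 10,900 kWh → × €0.303 = €3,303.52; + 5 × €11.63 standing = €3,361.67
Difference = |€533.85 − €3,361.67| = €2,827.82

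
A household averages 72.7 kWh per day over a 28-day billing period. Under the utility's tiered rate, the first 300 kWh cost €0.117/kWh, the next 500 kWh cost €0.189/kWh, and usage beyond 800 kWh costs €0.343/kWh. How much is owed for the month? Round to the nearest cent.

€553.41

Usage = 72.7 kWh/day × 28 days = 2035.6 kWh
First 300 kWh × €0.117 = €35.10
Next 500 kWh × €0.189 = €94.50
Remaining 1235.6 kWh × €0.343 = €423.81
Total = €553.41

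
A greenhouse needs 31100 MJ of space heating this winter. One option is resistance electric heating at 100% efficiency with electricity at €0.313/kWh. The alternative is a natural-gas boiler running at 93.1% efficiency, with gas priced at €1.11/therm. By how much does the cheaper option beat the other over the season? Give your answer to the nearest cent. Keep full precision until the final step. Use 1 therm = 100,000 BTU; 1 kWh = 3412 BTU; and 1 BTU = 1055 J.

Heat load = 31100 MJ = 31,100,000,000 J / 1055 = 29,478,673 BTU
Gas: input = 29,478,673 / 0.931 = 31,663,451 BTU = 316.6 therm → 316.6 × €1.11 = €351.46
Electric: 29,478,673 BTU / 3412 = 8,640 kWh → × €0.313 = €2,704.23
Difference = |€351.46 − €2,704.23| = €2,352.76

€2352.76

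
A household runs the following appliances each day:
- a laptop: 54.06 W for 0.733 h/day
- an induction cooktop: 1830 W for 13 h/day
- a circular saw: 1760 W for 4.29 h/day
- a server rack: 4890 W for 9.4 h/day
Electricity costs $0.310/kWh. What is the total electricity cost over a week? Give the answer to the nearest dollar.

$168

laptop: 54.06 W × 0.733 h × 7 d = 277 Wh = 0.2774 kWh
induction cooktop: 1830 W × 13 h × 7 d = 166,530 Wh = 166.5 kWh
circular saw: 1760 W × 4.29 h × 7 d = 52,853 Wh = 52.85 kWh
server rack: 4890 W × 9.4 h × 7 d = 321,762 Wh = 321.8 kWh
Total energy = 0.2774 + 166.5 + 52.85 + 321.8 = 541.4 kWh
Cost = 541.4 kWh × $0.310 = $167.84 ≈ $168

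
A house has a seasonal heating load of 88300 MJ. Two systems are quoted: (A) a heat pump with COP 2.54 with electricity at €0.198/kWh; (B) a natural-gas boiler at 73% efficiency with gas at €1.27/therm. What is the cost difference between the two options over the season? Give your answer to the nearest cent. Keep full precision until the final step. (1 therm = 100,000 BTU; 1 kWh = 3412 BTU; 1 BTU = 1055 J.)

Heat load = 88300 MJ = 88,300,000,000 J / 1055 = 83,696,682 BTU
Gas: input = 83,696,682 / 0.73 = 114,652,990 BTU = 1,147 therm → 1,147 × €1.27 = €1,456.09
Heat pump: 83,696,682 BTU / 3412 = 24,530 kWh heat; / 2.54 = 9,658 kWh in → × €0.198 = €1,912.19
Difference = |€1,456.09 − €1,912.19| = €456.10

€456.10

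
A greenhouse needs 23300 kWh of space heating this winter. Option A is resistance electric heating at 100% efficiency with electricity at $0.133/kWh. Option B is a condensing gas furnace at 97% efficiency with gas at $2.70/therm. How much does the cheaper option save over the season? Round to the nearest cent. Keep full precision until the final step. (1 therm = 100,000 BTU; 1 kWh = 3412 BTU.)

Heat load = 23300 kWh × 3412 = 79,499,600 BTU
Gas: input = 79,499,600 / 0.97 = 81,958,351 BTU = 819.6 therm → 819.6 × $2.70 = $2,212.88
Electric: 79,499,600 BTU / 3412 = 23,300 kWh → × $0.133 = $3,098.90
Difference = |$2,212.88 − $3,098.90| = $886.02

$886.02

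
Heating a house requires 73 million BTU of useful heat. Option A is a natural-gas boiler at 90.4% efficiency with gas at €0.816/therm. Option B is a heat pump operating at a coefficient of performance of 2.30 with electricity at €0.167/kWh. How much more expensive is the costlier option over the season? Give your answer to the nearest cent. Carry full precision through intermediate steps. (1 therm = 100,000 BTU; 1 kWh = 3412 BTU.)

€894.53

Heat load = 73 × 10⁶ BTU = 73,000,000 BTU
Gas: input = 73,000,000 / 0.904 = 80,752,212 BTU = 807.5 therm → 807.5 × €0.816 = €658.94
Heat pump: 73,000,000 BTU / 3412 = 21,400 kWh heat; / 2.30 = 9,302 kWh in → × €0.167 = €1,553.47
Difference = |€658.94 − €1,553.47| = €894.53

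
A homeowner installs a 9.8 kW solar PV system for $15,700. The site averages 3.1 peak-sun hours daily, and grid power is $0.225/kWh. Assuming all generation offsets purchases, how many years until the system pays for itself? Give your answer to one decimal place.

Daily generation = 9.8 kW × 3.1 h = 30.38 kWh
Annual generation = 30.38 × 365 = 11089 kWh
Annual savings = 11089 × $0.225 = $2,494.96
Payback = $15,700 / $2,494.96 = 6.29 years

6.3 years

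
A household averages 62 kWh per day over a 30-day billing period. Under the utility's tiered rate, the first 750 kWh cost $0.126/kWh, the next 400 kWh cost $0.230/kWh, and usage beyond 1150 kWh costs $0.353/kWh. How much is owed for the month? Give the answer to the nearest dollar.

Usage = 62 kWh/day × 30 days = 1860 kWh
First 750 kWh × $0.126 = $94.50
Next 400 kWh × $0.230 = $92.00
Remaining 710 kWh × $0.353 = $250.63
Total = $437.13 ≈ $437

$437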